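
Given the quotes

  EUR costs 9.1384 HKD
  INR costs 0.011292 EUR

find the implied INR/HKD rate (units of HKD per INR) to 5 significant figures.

INR/HKD = 0.10319

1 INR × 0.011292 = 0.011292 EUR
0.011292 EUR × 9.1384 = 0.103191 HKD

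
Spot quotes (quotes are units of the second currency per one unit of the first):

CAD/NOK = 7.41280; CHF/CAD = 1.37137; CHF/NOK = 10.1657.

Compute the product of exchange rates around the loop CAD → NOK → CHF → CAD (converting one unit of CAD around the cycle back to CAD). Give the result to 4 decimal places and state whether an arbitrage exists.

1.0000 (no arbitrage)

Around CAD → NOK → CHF → CAD: 1 × 7.41280 ÷ 10.1657 × 1.37137 = 0.999999
Product ≈ 1 (deviation 0.000%, within rounding noise).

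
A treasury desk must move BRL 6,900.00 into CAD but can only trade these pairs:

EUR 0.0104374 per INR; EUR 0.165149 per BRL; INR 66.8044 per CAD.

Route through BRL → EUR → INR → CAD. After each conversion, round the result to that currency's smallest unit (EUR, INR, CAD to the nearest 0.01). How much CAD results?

BRL 6,900.00 × 0.165149 = EUR 1,139.53
EUR 1,139.53 ÷ 0.0104374 = INR 109,177.57
INR 109,177.57 ÷ 66.8044 = CAD 1,634.29

CAD 1,634.29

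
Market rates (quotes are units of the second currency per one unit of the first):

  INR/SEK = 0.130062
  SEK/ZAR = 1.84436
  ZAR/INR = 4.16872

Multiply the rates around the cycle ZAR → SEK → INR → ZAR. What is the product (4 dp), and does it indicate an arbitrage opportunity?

Around ZAR → SEK → INR → ZAR: 1 ÷ 1.84436 ÷ 0.130062 ÷ 4.16872 = 1.000003
Product ≈ 1 (deviation 0.000%, within rounding noise).

1.0000 (no arbitrage)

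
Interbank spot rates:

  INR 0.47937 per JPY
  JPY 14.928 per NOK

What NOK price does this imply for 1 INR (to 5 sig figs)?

INR/NOK = 0.13974

1 INR ÷ 0.47937 = 2.08607 JPY
2.08607 JPY ÷ 14.928 = 0.139742 NOK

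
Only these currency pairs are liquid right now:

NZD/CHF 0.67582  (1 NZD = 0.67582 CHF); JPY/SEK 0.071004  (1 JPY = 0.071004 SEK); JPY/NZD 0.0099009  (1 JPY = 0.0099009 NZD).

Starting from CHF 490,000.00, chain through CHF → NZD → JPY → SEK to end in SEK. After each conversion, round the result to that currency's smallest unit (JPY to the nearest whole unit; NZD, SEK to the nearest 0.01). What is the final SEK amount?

SEK 5,199,638.90

CHF 490,000.00 ÷ 0.67582 = NZD 725,045.13
NZD 725,045.13 ÷ 0.0099009 = JPY 73,230,225
JPY 73,230,225 × 0.071004 = SEK 5,199,638.90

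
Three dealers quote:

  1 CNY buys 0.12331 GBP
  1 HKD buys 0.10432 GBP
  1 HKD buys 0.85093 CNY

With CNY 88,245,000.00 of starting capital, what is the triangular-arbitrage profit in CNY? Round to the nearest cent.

Profitable loop is CNY → GBP → HKD → CNY:
CNY 88,245,000.00 × 0.12331 = GBP 10,881,490.95
GBP 10,881,490.95 ÷ 0.10432 = HKD 104,308,770.61
HKD 104,308,770.61 × 0.85093 = CNY 88,759,462.17
Profit = CNY 88,759,462.17 − CNY 88,245,000.00

Profit: CNY 514,462.17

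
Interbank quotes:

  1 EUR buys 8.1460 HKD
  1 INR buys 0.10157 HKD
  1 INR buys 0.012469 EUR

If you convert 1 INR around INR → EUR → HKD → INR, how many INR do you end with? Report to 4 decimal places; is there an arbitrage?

1.0000 (no arbitrage)

Around INR → EUR → HKD → INR: 1 × 0.012469 × 8.1460 ÷ 0.10157 = 1.000024
Product ≈ 1 (deviation 0.002%, within rounding noise).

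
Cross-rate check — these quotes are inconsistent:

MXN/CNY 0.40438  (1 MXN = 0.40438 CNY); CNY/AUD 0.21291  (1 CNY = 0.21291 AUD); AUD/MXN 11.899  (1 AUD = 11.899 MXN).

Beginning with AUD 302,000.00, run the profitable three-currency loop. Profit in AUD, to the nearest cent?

Profitable loop is AUD → MXN → CNY → AUD:
AUD 302,000.00 × 11.899 = MXN 3,593,498.00
MXN 3,593,498.00 × 0.40438 = CNY 1,453,138.72
CNY 1,453,138.72 × 0.21291 = AUD 309,387.77
Profit = AUD 309,387.77 − AUD 302,000.00

Profit: AUD 7,387.77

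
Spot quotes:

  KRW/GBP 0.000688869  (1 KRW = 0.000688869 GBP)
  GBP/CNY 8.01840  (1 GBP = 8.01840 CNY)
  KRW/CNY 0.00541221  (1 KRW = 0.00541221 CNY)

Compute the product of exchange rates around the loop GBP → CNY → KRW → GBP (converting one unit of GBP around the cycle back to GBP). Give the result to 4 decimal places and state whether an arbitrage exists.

Around GBP → CNY → KRW → GBP: 1 × 8.01840 ÷ 0.00541221 × 0.000688869 = 1.020586
Product > 1; profitable direction is GBP → CNY → KRW → GBP.

1.0206 (arbitrage exists)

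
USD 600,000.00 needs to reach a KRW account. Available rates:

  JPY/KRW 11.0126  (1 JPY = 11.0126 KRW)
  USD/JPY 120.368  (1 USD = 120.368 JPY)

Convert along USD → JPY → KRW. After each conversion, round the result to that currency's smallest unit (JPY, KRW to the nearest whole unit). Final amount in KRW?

KRW 795,338,782

USD 600,000.00 × 120.368 = JPY 72,220,800
JPY 72,220,800 × 11.0126 = KRW 795,338,782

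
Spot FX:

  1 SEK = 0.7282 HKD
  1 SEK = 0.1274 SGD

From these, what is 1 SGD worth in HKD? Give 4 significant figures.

1 SGD ÷ 0.1274 = 7.84929 SEK
7.84929 SEK × 0.7282 = 5.71586 HKD

SGD/HKD = 5.716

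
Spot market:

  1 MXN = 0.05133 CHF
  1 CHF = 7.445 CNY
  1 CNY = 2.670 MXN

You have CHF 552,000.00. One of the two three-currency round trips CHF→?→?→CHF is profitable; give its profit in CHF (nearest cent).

Profitable loop is CHF → CNY → MXN → CHF:
CHF 552,000.00 × 7.445 = CNY 4,109,640.00
CNY 4,109,640.00 × 2.670 = MXN 10,972,738.80
MXN 10,972,738.80 × 0.05133 = CHF 563,230.68
Profit = CHF 563,230.68 − CHF 552,000.00

Profit: CHF 11,230.68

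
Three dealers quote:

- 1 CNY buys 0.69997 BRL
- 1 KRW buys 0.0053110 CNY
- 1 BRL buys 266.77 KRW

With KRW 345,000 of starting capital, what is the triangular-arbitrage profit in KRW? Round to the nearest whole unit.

Profitable loop is KRW → BRL → CNY → KRW:
KRW 345,000 ÷ 266.77 = BRL 1,293.25
BRL 1,293.25 ÷ 0.69997 = CNY 1,847.58
CNY 1,847.58 ÷ 0.0053110 = KRW 347,878
Profit = KRW 347,878 − KRW 345,000

Profit: KRW 2,878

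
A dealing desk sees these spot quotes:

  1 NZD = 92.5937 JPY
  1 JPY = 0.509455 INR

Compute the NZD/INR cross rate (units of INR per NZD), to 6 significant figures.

NZD/INR = 47.1723

1 NZD × 92.5937 = 92.5937 JPY
92.5937 JPY × 0.509455 = 47.1723 INR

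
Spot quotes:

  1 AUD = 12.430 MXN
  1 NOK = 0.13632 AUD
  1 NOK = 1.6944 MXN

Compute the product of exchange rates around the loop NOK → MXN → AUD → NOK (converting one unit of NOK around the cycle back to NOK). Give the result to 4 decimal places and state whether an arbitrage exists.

Around NOK → MXN → AUD → NOK: 1 × 1.6944 ÷ 12.430 ÷ 0.13632 = 0.999966
Product ≈ 1 (deviation 0.003%, within rounding noise).

1.0000 (no arbitrage)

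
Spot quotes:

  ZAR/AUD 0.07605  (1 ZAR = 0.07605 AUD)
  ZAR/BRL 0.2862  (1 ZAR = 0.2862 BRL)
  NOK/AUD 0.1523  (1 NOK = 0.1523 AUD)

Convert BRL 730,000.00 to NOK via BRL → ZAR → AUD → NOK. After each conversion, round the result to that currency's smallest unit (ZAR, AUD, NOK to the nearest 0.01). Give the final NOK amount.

NOK 1,273,657.19

BRL 730,000.00 ÷ 0.2862 = ZAR 2,550,663.87
ZAR 2,550,663.87 × 0.07605 = AUD 193,977.99
AUD 193,977.99 ÷ 0.1523 = NOK 1,273,657.19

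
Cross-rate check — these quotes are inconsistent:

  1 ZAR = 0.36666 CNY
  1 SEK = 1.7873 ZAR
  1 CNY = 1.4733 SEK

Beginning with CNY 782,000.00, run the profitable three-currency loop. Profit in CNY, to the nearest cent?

Profit: CNY 27,943.22

Profitable loop is CNY → ZAR → SEK → CNY:
CNY 782,000.00 ÷ 0.36666 = ZAR 2,132,766.05
ZAR 2,132,766.05 ÷ 1.7873 = SEK 1,193,289.35
SEK 1,193,289.35 ÷ 1.4733 = CNY 809,943.22
Profit = CNY 809,943.22 − CNY 782,000.00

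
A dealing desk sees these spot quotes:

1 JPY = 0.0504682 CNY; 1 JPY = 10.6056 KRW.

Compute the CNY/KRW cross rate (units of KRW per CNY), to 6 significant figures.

1 CNY ÷ 0.0504682 = 19.8145 JPY
19.8145 JPY × 10.6056 = 210.144 KRW

CNY/KRW = 210.144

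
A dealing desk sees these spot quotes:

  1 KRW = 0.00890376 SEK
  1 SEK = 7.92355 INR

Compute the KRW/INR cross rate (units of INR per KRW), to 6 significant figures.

KRW/INR = 0.0705494

1 KRW × 0.00890376 = 0.00890376 SEK
0.00890376 SEK × 7.92355 = 0.0705494 INR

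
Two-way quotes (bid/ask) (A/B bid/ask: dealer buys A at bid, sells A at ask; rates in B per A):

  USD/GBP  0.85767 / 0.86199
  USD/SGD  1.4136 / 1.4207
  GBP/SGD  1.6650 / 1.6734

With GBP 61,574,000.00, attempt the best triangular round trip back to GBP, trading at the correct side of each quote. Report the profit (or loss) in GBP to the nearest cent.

Best loop GBP → SGD → USD → GBP:
GBP 61,574,000.00 × 1.6650 (sell GBP at bid) = SGD 102,520,710.00
SGD 102,520,710.00 ÷ 1.4207 (buy USD at ask) = USD 72,162,110.23
USD 72,162,110.23 × 0.85767 (sell USD at bid) = GBP 61,891,277.08

Net profit: GBP 317,277.08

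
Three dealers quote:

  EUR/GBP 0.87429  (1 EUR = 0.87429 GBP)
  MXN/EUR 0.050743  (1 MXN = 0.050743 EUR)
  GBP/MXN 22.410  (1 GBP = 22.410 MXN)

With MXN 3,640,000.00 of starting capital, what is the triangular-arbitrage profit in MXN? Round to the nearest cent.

Profit: MXN 21,237.28

Profitable loop is MXN → GBP → EUR → MXN:
MXN 3,640,000.00 ÷ 22.410 = GBP 162,427.49
GBP 162,427.49 ÷ 0.87429 = EUR 185,782.16
EUR 185,782.16 ÷ 0.050743 = MXN 3,661,237.28
Profit = MXN 3,661,237.28 − MXN 3,640,000.00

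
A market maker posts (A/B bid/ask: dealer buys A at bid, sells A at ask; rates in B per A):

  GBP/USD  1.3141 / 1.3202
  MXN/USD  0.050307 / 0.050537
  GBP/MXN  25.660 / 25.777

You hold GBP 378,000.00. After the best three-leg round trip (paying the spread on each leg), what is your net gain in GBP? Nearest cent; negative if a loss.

Net profit: GBP 3,310.17

Best loop GBP → USD → MXN → GBP:
GBP 378,000.00 × 1.3141 (sell GBP at bid) = USD 496,729.80
USD 496,729.80 ÷ 0.050537 (buy MXN at ask) = MXN 9,829,032.19
MXN 9,829,032.19 ÷ 25.777 (buy GBP at ask) = GBP 381,310.17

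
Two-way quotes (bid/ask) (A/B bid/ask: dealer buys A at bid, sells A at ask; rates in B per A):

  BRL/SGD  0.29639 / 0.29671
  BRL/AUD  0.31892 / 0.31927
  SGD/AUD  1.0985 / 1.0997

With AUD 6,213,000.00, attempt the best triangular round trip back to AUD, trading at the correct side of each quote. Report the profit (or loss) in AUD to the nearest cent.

Best loop AUD → BRL → SGD → AUD:
AUD 6,213,000.00 ÷ 0.31927 (buy BRL at ask) = BRL 19,460,018.17
BRL 19,460,018.17 × 0.29639 (sell BRL at bid) = SGD 5,767,754.78
SGD 5,767,754.78 × 1.0985 (sell SGD at bid) = AUD 6,335,878.63

Net profit: AUD 122,878.63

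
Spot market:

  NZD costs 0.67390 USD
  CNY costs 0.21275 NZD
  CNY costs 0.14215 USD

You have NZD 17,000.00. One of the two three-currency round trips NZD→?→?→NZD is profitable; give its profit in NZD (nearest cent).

Profitable loop is NZD → USD → CNY → NZD:
NZD 17,000.00 × 0.67390 = USD 11,456.30
USD 11,456.30 ÷ 0.14215 = CNY 80,593.04
CNY 80,593.04 × 0.21275 = NZD 17,146.17
Profit = NZD 17,146.17 − NZD 17,000.00

Profit: NZD 146.17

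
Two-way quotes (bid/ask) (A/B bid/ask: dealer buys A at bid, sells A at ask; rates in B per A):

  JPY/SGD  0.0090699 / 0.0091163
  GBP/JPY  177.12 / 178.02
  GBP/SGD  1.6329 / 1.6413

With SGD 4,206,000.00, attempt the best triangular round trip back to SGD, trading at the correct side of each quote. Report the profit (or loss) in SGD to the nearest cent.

Net profit: SGD 25,959.01

Best loop SGD → JPY → GBP → SGD:
SGD 4,206,000.00 ÷ 0.0091163 (buy JPY at ask) = JPY 461,371,390
JPY 461,371,390 ÷ 178.02 (buy GBP at ask) = GBP 2,591,682.90
GBP 2,591,682.90 × 1.6329 (sell GBP at bid) = SGD 4,231,959.01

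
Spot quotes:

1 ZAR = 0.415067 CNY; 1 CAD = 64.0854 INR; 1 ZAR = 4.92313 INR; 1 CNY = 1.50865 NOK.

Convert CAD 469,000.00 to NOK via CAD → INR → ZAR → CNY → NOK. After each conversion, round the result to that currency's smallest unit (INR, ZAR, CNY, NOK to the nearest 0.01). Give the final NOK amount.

CAD 469,000.00 × 64.0854 = INR 30,056,052.60
INR 30,056,052.60 ÷ 4.92313 = ZAR 6,105,069.86
ZAR 6,105,069.86 × 0.415067 = CNY 2,534,013.03
CNY 2,534,013.03 × 1.50865 = NOK 3,822,938.76

NOK 3,822,938.76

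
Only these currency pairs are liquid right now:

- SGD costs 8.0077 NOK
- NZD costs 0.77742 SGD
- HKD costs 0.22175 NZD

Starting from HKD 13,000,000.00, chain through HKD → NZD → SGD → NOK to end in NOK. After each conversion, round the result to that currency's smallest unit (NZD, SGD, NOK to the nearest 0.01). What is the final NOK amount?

NOK 17,946,116.53

HKD 13,000,000.00 × 0.22175 = NZD 2,882,750.00
NZD 2,882,750.00 × 0.77742 = SGD 2,241,107.50
SGD 2,241,107.50 × 8.0077 = NOK 17,946,116.53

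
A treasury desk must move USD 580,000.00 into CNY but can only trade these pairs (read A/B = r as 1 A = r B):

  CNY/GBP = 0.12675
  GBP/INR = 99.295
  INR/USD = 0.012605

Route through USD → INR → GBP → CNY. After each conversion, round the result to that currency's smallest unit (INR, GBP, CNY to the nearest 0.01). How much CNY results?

USD 580,000.00 ÷ 0.012605 = INR 46,013,486.71
INR 46,013,486.71 ÷ 99.295 = GBP 463,401.85
GBP 463,401.85 ÷ 0.12675 = CNY 3,656,030.37

CNY 3,656,030.37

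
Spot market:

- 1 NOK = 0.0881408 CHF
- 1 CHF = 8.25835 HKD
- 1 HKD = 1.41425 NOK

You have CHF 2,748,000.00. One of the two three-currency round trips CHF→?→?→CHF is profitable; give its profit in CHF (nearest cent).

Profit: CHF 80,871.29

Profitable loop is CHF → HKD → NOK → CHF:
CHF 2,748,000.00 × 8.25835 = HKD 22,693,945.80
HKD 22,693,945.80 × 1.41425 = NOK 32,094,912.85
NOK 32,094,912.85 × 0.0881408 = CHF 2,828,871.29
Profit = CHF 2,828,871.29 − CHF 2,748,000.00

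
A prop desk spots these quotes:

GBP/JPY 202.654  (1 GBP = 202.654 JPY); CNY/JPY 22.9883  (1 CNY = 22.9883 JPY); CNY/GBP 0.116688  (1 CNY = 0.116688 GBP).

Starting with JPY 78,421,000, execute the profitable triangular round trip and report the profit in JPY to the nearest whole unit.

Profit: JPY 2,248,041

Profitable loop is JPY → CNY → GBP → JPY:
JPY 78,421,000 ÷ 22.9883 = CNY 3,411,344.03
CNY 3,411,344.03 × 0.116688 = GBP 398,062.91
GBP 398,062.91 × 202.654 = JPY 80,669,041
Profit = JPY 80,669,041 − JPY 78,421,000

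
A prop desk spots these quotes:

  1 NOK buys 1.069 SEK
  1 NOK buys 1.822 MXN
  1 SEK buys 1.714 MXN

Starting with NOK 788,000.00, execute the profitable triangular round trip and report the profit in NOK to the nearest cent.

Profitable loop is NOK → SEK → MXN → NOK:
NOK 788,000.00 × 1.069 = SEK 842,372.00
SEK 842,372.00 × 1.714 = MXN 1,443,825.61
MXN 1,443,825.61 ÷ 1.822 = NOK 792,439.96
Profit = NOK 792,439.96 − NOK 788,000.00

Profit: NOK 4,439.96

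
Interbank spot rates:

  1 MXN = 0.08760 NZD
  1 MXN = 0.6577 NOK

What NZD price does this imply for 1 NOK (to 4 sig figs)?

NOK/NZD = 0.1332

1 NOK ÷ 0.6577 = 1.52045 MXN
1.52045 MXN × 0.08760 = 0.133191 NZD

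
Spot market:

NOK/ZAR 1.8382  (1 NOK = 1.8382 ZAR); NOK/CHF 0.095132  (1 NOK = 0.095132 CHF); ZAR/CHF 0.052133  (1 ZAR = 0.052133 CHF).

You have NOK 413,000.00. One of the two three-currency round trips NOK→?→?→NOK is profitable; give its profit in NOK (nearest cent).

Profit: NOK 3,034.08

Profitable loop is NOK → ZAR → CHF → NOK:
NOK 413,000.00 × 1.8382 = ZAR 759,176.60
ZAR 759,176.60 × 0.052133 = CHF 39,578.15
CHF 39,578.15 ÷ 0.095132 = NOK 416,034.08
Profit = NOK 416,034.08 − NOK 413,000.00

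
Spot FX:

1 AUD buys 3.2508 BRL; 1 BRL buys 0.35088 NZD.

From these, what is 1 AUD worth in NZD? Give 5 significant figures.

AUD/NZD = 1.1406

1 AUD × 3.2508 = 3.2508 BRL
3.2508 BRL × 0.35088 = 1.14064 NZD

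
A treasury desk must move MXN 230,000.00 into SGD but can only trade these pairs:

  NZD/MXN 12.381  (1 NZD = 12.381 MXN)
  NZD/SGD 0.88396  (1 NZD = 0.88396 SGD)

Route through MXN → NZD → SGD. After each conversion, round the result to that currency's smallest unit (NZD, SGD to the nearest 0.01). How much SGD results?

SGD 16,421.19

MXN 230,000.00 ÷ 12.381 = NZD 18,576.85
NZD 18,576.85 × 0.88396 = SGD 16,421.19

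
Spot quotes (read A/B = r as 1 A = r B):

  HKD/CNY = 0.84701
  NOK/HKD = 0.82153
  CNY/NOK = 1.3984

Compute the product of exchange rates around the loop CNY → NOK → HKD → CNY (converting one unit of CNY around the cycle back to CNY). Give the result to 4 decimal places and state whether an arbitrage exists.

0.9731 (arbitrage exists)

Around CNY → NOK → HKD → CNY: 1 × 1.3984 × 0.82153 × 0.84701 = 0.973068
Product < 1; profitable direction is CNY → HKD → NOK → CNY.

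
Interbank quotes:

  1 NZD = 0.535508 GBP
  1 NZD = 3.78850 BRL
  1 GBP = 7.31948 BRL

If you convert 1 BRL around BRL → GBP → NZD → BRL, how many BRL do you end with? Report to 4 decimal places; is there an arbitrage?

0.9665 (arbitrage exists)

Around BRL → GBP → NZD → BRL: 1 ÷ 7.31948 ÷ 0.535508 × 3.78850 = 0.966543
Product < 1; profitable direction is BRL → NZD → GBP → BRL.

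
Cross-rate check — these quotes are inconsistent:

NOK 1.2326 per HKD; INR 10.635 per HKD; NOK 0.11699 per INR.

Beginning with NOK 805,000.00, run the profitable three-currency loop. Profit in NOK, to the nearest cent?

Profit: NOK 7,568.44

Profitable loop is NOK → HKD → INR → NOK:
NOK 805,000.00 ÷ 1.2326 = HKD 653,091.03
HKD 653,091.03 × 10.635 = INR 6,945,623.07
INR 6,945,623.07 × 0.11699 = NOK 812,568.44
Profit = NOK 812,568.44 − NOK 805,000.00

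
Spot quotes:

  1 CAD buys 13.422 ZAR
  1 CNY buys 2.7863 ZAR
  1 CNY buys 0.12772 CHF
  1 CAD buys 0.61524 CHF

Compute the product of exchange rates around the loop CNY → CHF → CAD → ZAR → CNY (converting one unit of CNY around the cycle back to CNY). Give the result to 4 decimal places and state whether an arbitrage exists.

Around CNY → CHF → CAD → ZAR → CNY: 1 × 0.12772 ÷ 0.61524 × 13.422 ÷ 2.7863 = 1.000009
Product ≈ 1 (deviation 0.001%, within rounding noise).

1.0000 (no arbitrage)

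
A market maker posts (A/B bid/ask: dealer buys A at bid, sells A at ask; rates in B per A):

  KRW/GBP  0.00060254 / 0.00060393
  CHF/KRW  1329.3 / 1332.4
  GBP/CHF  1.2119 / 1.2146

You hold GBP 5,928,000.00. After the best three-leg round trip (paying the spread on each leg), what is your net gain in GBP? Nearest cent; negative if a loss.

Best loop GBP → KRW → CHF → GBP:
GBP 5,928,000.00 ÷ 0.00060393 (buy KRW at ask) = KRW 9,815,707,118
KRW 9,815,707,118 ÷ 1332.4 (buy CHF at ask) = CHF 7,366,937.19
CHF 7,366,937.19 ÷ 1.2146 (buy GBP at ask) = GBP 6,065,319.61

Net profit: GBP 137,319.61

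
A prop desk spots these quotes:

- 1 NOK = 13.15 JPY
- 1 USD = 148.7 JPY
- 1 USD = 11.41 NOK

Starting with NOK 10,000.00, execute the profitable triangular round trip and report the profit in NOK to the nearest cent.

Profit: NOK 90.22

Profitable loop is NOK → JPY → USD → NOK:
NOK 10,000.00 × 13.15 = JPY 131,500
JPY 131,500 ÷ 148.7 = USD 884.33
USD 884.33 × 11.41 = NOK 10,090.22
Profit = NOK 10,090.22 − NOK 10,000.00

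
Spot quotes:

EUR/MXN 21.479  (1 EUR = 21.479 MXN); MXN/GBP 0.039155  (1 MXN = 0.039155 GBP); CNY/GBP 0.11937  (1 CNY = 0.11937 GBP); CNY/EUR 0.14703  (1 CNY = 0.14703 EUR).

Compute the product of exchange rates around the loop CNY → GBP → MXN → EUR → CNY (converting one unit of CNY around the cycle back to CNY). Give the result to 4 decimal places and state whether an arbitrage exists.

Around CNY → GBP → MXN → EUR → CNY: 1 × 0.11937 ÷ 0.039155 ÷ 21.479 ÷ 0.14703 = 0.965357
Product < 1; profitable direction is CNY → EUR → MXN → GBP → CNY.

0.9654 (arbitrage exists)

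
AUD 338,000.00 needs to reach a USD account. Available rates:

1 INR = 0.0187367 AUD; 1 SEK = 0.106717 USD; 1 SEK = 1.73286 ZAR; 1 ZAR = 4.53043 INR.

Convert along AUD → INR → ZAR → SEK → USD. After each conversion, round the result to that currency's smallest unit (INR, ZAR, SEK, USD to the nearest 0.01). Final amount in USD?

AUD 338,000.00 ÷ 0.0187367 = INR 18,039,462.66
INR 18,039,462.66 ÷ 4.53043 = ZAR 3,981,843.37
ZAR 3,981,843.37 ÷ 1.73286 = SEK 2,297,844.82
SEK 2,297,844.82 × 0.106717 = USD 245,219.11

USD 245,219.11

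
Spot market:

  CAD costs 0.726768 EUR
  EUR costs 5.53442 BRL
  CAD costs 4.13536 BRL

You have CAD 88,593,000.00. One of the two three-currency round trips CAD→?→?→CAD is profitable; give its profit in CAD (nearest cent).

Profit: CAD 2,491,571.60

Profitable loop is CAD → BRL → EUR → CAD:
CAD 88,593,000.00 × 4.13536 = BRL 366,363,948.48
BRL 366,363,948.48 ÷ 5.53442 = EUR 66,197,351.93
EUR 66,197,351.93 ÷ 0.726768 = CAD 91,084,571.60
Profit = CAD 91,084,571.60 − CAD 88,593,000.00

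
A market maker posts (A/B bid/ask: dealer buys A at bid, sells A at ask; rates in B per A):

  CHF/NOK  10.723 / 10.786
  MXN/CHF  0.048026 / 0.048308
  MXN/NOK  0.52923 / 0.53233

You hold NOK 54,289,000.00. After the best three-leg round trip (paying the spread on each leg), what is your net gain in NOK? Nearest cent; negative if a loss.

Net profit: NOK 852,277.45

Best loop NOK → CHF → MXN → NOK:
NOK 54,289,000.00 ÷ 10.786 (buy CHF at ask) = CHF 5,033,283.89
CHF 5,033,283.89 ÷ 0.048308 (buy MXN at ask) = MXN 104,191,518.72
MXN 104,191,518.72 × 0.52923 (sell MXN at bid) = NOK 55,141,277.45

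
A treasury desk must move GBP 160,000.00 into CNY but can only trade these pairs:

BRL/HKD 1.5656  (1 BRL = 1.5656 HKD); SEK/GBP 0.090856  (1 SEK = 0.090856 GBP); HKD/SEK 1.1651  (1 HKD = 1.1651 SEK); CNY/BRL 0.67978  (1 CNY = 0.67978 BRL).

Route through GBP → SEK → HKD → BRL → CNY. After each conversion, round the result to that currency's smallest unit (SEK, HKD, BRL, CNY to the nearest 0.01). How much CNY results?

CNY 1,420,214.60

GBP 160,000.00 ÷ 0.090856 = SEK 1,761,028.44
SEK 1,761,028.44 ÷ 1.1651 = HKD 1,511,482.65
HKD 1,511,482.65 ÷ 1.5656 = BRL 965,433.48
BRL 965,433.48 ÷ 0.67978 = CNY 1,420,214.60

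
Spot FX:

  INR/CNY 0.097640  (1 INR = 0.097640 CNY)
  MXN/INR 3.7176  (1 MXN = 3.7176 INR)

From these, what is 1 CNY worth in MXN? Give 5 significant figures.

CNY/MXN = 2.7549

1 CNY ÷ 0.097640 = 10.2417 INR
10.2417 INR ÷ 3.7176 = 2.75492 MXN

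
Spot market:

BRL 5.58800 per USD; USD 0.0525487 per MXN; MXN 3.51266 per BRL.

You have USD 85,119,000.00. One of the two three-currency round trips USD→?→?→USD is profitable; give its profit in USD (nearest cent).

Profit: USD 2,678,267.98

Profitable loop is USD → BRL → MXN → USD:
USD 85,119,000.00 × 5.58800 = BRL 475,644,972.00
BRL 475,644,972.00 × 3.51266 = MXN 1,670,779,067.35
MXN 1,670,779,067.35 × 0.0525487 = USD 87,797,267.98
Profit = USD 87,797,267.98 − USD 85,119,000.00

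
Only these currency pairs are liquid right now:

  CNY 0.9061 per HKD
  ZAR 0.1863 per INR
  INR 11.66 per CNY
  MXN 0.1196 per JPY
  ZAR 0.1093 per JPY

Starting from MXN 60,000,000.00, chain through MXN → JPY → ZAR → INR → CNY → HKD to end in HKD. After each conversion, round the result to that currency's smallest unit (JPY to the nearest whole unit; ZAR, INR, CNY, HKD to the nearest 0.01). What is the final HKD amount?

HKD 27,858,177.24

MXN 60,000,000.00 ÷ 0.1196 = JPY 501,672,241
JPY 501,672,241 × 0.1093 = ZAR 54,832,775.94
ZAR 54,832,775.94 ÷ 0.1863 = INR 294,325,152.66
INR 294,325,152.66 ÷ 11.66 = CNY 25,242,294.40
CNY 25,242,294.40 ÷ 0.9061 = HKD 27,858,177.24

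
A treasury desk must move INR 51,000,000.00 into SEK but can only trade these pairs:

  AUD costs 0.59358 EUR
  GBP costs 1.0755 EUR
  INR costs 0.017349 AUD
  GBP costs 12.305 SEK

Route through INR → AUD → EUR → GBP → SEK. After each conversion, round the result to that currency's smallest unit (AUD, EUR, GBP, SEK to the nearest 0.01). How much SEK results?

SEK 6,008,901.51

INR 51,000,000.00 × 0.017349 = AUD 884,799.00
AUD 884,799.00 × 0.59358 = EUR 525,198.99
EUR 525,198.99 ÷ 1.0755 = GBP 488,330.07
GBP 488,330.07 × 12.305 = SEK 6,008,901.51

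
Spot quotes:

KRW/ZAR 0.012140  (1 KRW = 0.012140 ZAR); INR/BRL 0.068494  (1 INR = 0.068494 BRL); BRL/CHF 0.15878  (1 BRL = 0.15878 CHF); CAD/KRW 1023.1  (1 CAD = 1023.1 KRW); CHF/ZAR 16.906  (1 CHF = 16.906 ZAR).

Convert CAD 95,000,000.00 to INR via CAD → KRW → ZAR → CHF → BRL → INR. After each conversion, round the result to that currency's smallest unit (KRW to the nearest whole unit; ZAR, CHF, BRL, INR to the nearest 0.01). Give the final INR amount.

CAD 95,000,000.00 × 1023.1 = KRW 97,194,500,000
KRW 97,194,500,000 × 0.012140 = ZAR 1,179,941,230.00
ZAR 1,179,941,230.00 ÷ 16.906 = CHF 69,794,228.68
CHF 69,794,228.68 ÷ 0.15878 = BRL 439,565,617.08
BRL 439,565,617.08 ÷ 0.068494 = INR 6,417,578,431.40

INR 6,417,578,431.40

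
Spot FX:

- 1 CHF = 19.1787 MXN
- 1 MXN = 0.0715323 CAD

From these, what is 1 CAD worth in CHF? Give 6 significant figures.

CAD/CHF = 0.728918

1 CAD ÷ 0.0715323 = 13.9797 MXN
13.9797 MXN ÷ 19.1787 = 0.728918 CHF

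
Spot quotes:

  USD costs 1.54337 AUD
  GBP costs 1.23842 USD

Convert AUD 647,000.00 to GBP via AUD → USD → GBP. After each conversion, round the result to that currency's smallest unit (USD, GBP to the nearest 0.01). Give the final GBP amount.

AUD 647,000.00 ÷ 1.54337 = USD 419,212.50
USD 419,212.50 ÷ 1.23842 = GBP 338,505.92

GBP 338,505.92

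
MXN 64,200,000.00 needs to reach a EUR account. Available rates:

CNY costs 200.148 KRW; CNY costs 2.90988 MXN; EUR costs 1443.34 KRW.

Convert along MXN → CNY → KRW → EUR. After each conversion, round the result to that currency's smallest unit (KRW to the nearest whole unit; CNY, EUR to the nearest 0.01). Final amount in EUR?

EUR 3,059,444.33

MXN 64,200,000.00 ÷ 2.90988 = CNY 22,062,765.47
CNY 22,062,765.47 × 200.148 = KRW 4,415,818,383
KRW 4,415,818,383 ÷ 1443.34 = EUR 3,059,444.33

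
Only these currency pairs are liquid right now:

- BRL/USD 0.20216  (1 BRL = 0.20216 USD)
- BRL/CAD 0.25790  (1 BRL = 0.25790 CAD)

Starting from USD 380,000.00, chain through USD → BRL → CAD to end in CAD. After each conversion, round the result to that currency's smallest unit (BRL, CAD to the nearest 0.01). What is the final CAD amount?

USD 380,000.00 ÷ 0.20216 = BRL 1,879,699.25
BRL 1,879,699.25 × 0.25790 = CAD 484,774.44

CAD 484,774.44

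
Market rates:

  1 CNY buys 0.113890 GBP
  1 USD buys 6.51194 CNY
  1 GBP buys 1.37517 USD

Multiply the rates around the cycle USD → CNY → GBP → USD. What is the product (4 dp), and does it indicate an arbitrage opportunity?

Around USD → CNY → GBP → USD: 1 × 6.51194 × 0.113890 × 1.37517 = 1.019888
Product > 1; profitable direction is USD → CNY → GBP → USD.

1.0199 (arbitrage exists)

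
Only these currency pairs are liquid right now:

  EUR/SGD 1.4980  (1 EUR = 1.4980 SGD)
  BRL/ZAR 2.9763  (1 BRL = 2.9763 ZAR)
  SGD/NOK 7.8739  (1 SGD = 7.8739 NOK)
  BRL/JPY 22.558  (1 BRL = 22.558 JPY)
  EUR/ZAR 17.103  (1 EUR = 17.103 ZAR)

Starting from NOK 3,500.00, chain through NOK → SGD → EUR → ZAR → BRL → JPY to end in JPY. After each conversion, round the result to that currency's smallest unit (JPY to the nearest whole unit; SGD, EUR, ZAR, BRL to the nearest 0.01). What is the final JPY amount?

NOK 3,500.00 ÷ 7.8739 = SGD 444.51
SGD 444.51 ÷ 1.4980 = EUR 296.74
EUR 296.74 × 17.103 = ZAR 5,075.14
ZAR 5,075.14 ÷ 2.9763 = BRL 1,705.18
BRL 1,705.18 × 22.558 = JPY 38,465

JPY 38,465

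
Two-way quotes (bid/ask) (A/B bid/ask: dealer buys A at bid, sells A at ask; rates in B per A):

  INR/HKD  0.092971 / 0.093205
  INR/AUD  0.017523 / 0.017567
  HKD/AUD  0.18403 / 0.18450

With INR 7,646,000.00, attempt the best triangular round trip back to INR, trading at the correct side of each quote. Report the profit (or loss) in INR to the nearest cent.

Net profit: INR 145,250.60

Best loop INR → AUD → HKD → INR:
INR 7,646,000.00 × 0.017523 (sell INR at bid) = AUD 133,980.86
AUD 133,980.86 ÷ 0.18450 (buy HKD at ask) = HKD 726,183.51
HKD 726,183.51 ÷ 0.093205 (buy INR at ask) = INR 7,791,250.60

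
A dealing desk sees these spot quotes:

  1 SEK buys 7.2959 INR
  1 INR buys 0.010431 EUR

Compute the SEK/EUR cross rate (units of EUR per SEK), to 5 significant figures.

SEK/EUR = 0.076104

1 SEK × 7.2959 = 7.2959 INR
7.2959 INR × 0.010431 = 0.0761035 EUR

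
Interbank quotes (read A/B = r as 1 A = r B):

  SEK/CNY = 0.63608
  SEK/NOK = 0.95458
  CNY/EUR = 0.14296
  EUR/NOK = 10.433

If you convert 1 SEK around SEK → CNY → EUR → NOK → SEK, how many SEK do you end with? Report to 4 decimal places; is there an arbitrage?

0.9939 (arbitrage exists)

Around SEK → CNY → EUR → NOK → SEK: 1 × 0.63608 × 0.14296 × 10.433 ÷ 0.95458 = 0.993855
Product < 1; profitable direction is SEK → NOK → EUR → CNY → SEK.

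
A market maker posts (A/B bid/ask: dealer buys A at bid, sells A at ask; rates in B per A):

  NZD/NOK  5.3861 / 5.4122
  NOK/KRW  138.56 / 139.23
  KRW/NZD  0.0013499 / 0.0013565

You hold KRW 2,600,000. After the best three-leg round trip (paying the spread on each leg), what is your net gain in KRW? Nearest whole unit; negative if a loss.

Net profit: KRW 19,312

Best loop KRW → NZD → NOK → KRW:
KRW 2,600,000 × 0.0013499 (sell KRW at bid) = NZD 3,509.74
NZD 3,509.74 × 5.3861 (sell NZD at bid) = NOK 18,903.81
NOK 18,903.81 × 138.56 (sell NOK at bid) = KRW 2,619,312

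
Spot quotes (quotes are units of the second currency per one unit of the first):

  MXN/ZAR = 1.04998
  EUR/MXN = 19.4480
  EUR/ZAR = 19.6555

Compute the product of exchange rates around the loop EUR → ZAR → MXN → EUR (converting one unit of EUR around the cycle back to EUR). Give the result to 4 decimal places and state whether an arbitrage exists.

Around EUR → ZAR → MXN → EUR: 1 × 19.6555 ÷ 1.04998 ÷ 19.4480 = 0.962561
Product < 1; profitable direction is EUR → MXN → ZAR → EUR.

0.9626 (arbitrage exists)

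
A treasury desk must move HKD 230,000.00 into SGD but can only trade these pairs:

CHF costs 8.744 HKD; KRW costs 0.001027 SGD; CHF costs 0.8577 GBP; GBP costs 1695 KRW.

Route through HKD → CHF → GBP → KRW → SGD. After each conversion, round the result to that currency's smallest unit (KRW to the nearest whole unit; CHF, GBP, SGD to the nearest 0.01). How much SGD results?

SGD 39,272.93

HKD 230,000.00 ÷ 8.744 = CHF 26,303.75
CHF 26,303.75 × 0.8577 = GBP 22,560.73
GBP 22,560.73 × 1695 = KRW 38,240,437
KRW 38,240,437 × 0.001027 = SGD 39,272.93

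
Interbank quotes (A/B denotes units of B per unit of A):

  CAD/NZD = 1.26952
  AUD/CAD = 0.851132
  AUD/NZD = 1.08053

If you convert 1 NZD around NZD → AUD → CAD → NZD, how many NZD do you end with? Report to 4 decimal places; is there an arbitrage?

1.0000 (no arbitrage)

Around NZD → AUD → CAD → NZD: 1 ÷ 1.08053 × 0.851132 × 1.26952 = 0.999999
Product ≈ 1 (deviation 0.000%, within rounding noise).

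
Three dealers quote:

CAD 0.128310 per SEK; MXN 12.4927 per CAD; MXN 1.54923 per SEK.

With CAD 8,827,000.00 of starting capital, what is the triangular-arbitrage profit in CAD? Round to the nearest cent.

Profitable loop is CAD → MXN → SEK → CAD:
CAD 8,827,000.00 × 12.4927 = MXN 110,273,062.90
MXN 110,273,062.90 ÷ 1.54923 = SEK 71,179,271.57
SEK 71,179,271.57 × 0.128310 = CAD 9,133,012.34
Profit = CAD 9,133,012.34 − CAD 8,827,000.00

Profit: CAD 306,012.34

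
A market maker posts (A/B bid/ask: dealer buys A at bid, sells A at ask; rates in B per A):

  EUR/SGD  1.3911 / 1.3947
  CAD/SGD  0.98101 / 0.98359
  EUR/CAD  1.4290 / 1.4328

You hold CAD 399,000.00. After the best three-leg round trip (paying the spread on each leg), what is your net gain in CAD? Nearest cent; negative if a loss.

Best loop CAD → SGD → EUR → CAD:
CAD 399,000.00 × 0.98101 (sell CAD at bid) = SGD 391,422.99
SGD 391,422.99 ÷ 1.3947 (buy EUR at ask) = EUR 280,650.31
EUR 280,650.31 × 1.4290 (sell EUR at bid) = CAD 401,049.30

Net profit: CAD 2,049.30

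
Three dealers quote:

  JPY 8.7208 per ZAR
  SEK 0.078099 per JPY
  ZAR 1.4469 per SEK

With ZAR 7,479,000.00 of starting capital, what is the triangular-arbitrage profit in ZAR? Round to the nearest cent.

Profit: ZAR 110,326.15

Profitable loop is ZAR → SEK → JPY → ZAR:
ZAR 7,479,000.00 ÷ 1.4469 = SEK 5,168,981.96
SEK 5,168,981.96 ÷ 0.078099 = JPY 66,184,995
JPY 66,184,995 ÷ 8.7208 = ZAR 7,589,326.15
Profit = ZAR 7,589,326.15 − ZAR 7,479,000.00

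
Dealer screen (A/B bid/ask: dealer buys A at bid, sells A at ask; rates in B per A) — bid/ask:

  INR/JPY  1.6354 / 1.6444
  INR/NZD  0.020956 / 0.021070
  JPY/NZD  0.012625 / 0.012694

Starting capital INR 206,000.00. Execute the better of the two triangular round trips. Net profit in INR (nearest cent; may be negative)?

Net profit: INR 809.10

Best loop INR → NZD → JPY → INR:
INR 206,000.00 × 0.020956 (sell INR at bid) = NZD 4,316.94
NZD 4,316.94 ÷ 0.012694 (buy JPY at ask) = JPY 340,077
JPY 340,077 ÷ 1.6444 (buy INR at ask) = INR 206,809.10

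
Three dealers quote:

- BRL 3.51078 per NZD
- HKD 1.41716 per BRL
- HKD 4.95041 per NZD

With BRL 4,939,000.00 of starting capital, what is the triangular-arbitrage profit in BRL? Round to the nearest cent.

Profit: BRL 24,869.53

Profitable loop is BRL → HKD → NZD → BRL:
BRL 4,939,000.00 × 1.41716 = HKD 6,999,353.24
HKD 6,999,353.24 ÷ 4.95041 = NZD 1,413,893.65
NZD 1,413,893.65 × 3.51078 = BRL 4,963,869.53
Profit = BRL 4,963,869.53 − BRL 4,939,000.00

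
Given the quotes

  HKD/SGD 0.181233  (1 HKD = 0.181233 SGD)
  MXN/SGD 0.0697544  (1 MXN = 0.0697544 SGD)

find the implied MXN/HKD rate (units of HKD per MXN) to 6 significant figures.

1 MXN × 0.0697544 = 0.0697544 SGD
0.0697544 SGD ÷ 0.181233 = 0.384888 HKD

MXN/HKD = 0.384888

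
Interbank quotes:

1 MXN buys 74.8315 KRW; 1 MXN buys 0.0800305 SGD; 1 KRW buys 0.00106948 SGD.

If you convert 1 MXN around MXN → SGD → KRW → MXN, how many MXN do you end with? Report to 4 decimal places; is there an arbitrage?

1.0000 (no arbitrage)

Around MXN → SGD → KRW → MXN: 1 × 0.0800305 ÷ 0.00106948 ÷ 74.8315 = 0.999996
Product ≈ 1 (deviation 0.000%, within rounding noise).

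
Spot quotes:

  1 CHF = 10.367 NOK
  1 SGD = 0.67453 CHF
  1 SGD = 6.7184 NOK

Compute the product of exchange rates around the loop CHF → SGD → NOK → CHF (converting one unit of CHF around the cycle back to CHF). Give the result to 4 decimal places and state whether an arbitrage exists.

0.9608 (arbitrage exists)

Around CHF → SGD → NOK → CHF: 1 ÷ 0.67453 × 6.7184 ÷ 10.367 = 0.960752
Product < 1; profitable direction is CHF → NOK → SGD → CHF.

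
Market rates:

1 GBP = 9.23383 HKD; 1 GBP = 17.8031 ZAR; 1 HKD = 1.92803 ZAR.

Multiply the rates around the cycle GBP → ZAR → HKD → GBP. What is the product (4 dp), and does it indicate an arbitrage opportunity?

1.0000 (no arbitrage)

Around GBP → ZAR → HKD → GBP: 1 × 17.8031 ÷ 1.92803 ÷ 9.23383 = 1.000000
Product ≈ 1 (deviation 0.000%, within rounding noise).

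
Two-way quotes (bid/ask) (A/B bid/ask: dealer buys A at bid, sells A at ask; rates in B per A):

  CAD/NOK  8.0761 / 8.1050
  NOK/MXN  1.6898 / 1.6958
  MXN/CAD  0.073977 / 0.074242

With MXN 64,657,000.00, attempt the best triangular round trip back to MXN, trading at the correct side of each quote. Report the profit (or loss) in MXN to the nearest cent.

Net profit: MXN 618,357.49

Best loop MXN → CAD → NOK → MXN:
MXN 64,657,000.00 × 0.073977 (sell MXN at bid) = CAD 4,783,130.89
CAD 4,783,130.89 × 8.0761 (sell CAD at bid) = NOK 38,629,043.37
NOK 38,629,043.37 × 1.6898 (sell NOK at bid) = MXN 65,275,357.49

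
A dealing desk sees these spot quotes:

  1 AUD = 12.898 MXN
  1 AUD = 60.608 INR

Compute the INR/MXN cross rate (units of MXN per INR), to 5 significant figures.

INR/MXN = 0.21281

1 INR ÷ 60.608 = 0.0164995 AUD
0.0164995 AUD × 12.898 = 0.21281 MXN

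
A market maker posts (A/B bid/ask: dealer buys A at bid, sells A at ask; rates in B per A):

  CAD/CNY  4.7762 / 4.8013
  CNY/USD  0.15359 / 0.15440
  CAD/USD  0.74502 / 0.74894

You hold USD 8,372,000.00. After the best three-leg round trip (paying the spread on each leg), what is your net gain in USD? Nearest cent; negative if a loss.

Best loop USD → CNY → CAD → USD:
USD 8,372,000.00 ÷ 0.15440 (buy CNY at ask) = CNY 54,222,797.93
CNY 54,222,797.93 ÷ 4.8013 (buy CAD at ask) = CAD 11,293,357.62
CAD 11,293,357.62 × 0.74502 (sell CAD at bid) = USD 8,413,777.29

Net profit: USD 41,777.29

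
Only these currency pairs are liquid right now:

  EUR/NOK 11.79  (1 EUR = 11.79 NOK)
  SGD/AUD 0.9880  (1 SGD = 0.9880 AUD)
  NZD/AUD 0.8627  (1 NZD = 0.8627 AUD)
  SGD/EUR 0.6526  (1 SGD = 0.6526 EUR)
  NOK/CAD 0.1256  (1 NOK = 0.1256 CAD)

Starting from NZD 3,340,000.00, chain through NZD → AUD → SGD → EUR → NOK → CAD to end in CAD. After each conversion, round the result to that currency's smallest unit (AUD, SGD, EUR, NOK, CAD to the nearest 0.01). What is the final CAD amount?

CAD 2,818,381.86

NZD 3,340,000.00 × 0.8627 = AUD 2,881,418.00
AUD 2,881,418.00 ÷ 0.9880 = SGD 2,916,414.98
SGD 2,916,414.98 × 0.6526 = EUR 1,903,252.42
EUR 1,903,252.42 × 11.79 = NOK 22,439,346.03
NOK 22,439,346.03 × 0.1256 = CAD 2,818,381.86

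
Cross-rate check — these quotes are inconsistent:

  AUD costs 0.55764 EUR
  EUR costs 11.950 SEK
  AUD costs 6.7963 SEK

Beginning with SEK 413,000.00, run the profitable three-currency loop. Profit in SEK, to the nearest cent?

Profitable loop is SEK → EUR → AUD → SEK:
SEK 413,000.00 ÷ 11.950 = EUR 34,560.67
EUR 34,560.67 ÷ 0.55764 = AUD 61,976.67
AUD 61,976.67 × 6.7963 = SEK 421,212.03
Profit = SEK 421,212.03 − SEK 413,000.00

Profit: SEK 8,212.03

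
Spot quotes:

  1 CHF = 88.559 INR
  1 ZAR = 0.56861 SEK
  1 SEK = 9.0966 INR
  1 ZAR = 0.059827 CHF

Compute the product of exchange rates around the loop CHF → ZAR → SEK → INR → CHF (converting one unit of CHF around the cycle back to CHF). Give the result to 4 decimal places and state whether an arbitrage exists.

Around CHF → ZAR → SEK → INR → CHF: 1 ÷ 0.059827 × 0.56861 × 9.0966 ÷ 88.559 = 0.976256
Product < 1; profitable direction is CHF → INR → SEK → ZAR → CHF.

0.9763 (arbitrage exists)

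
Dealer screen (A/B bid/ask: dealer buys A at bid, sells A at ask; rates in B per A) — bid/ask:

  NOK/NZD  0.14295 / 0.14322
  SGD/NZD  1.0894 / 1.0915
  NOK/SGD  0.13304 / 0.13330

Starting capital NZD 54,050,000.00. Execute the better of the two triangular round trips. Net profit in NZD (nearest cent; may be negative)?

Net profit: NZD 646,764.37

Best loop NZD → NOK → SGD → NZD:
NZD 54,050,000.00 ÷ 0.14322 (buy NOK at ask) = NOK 377,391,425.78
NOK 377,391,425.78 × 0.13304 (sell NOK at bid) = SGD 50,208,155.29
SGD 50,208,155.29 × 1.0894 (sell SGD at bid) = NZD 54,696,764.37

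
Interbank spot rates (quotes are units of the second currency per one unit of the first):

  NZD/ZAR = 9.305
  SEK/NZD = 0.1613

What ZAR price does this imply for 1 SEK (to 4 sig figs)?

1 SEK × 0.1613 = 0.1613 NZD
0.1613 NZD × 9.305 = 1.5009 ZAR

SEK/ZAR = 1.501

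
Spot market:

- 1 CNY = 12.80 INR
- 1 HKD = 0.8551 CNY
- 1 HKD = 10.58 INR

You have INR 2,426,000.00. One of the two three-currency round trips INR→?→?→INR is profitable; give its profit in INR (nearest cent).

Profitable loop is INR → HKD → CNY → INR:
INR 2,426,000.00 ÷ 10.58 = HKD 229,300.57
HKD 229,300.57 × 0.8551 = CNY 196,074.91
CNY 196,074.91 × 12.80 = INR 2,509,758.91
Profit = INR 2,509,758.91 − INR 2,426,000.00

Profit: INR 83,758.91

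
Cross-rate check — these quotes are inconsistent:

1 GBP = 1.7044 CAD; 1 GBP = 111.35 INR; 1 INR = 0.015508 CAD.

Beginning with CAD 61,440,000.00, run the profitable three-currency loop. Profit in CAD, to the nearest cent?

Profit: CAD 808,041.98

Profitable loop is CAD → GBP → INR → CAD:
CAD 61,440,000.00 ÷ 1.7044 = GBP 36,047,876.09
GBP 36,047,876.09 × 111.35 = INR 4,013,931,002.11
INR 4,013,931,002.11 × 0.015508 = CAD 62,248,041.98
Profit = CAD 62,248,041.98 − CAD 61,440,000.00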